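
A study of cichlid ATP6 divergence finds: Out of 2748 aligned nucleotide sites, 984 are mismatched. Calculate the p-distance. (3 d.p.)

0.358

p = 984/2748 = 0.358078… ≈ 0.358 (to 3 d.p.).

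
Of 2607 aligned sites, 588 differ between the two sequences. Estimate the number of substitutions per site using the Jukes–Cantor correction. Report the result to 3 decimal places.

0.268

p = 588/2607 ≈ 0.225547.
d = −(3/4) ln(1 − 4p/3) = −0.75 ln(1 − 0.300729) = −0.75 ln(0.699271)
  = −0.75 × (-0.357717) = 0.268288 substitutions/site.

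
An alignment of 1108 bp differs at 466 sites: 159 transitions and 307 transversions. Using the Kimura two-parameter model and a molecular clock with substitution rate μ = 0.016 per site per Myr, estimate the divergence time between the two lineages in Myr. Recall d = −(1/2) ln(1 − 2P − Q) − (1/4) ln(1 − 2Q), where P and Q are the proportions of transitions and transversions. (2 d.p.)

P = 159/1108 ≈ 0.143502 and Q = 307/1108 ≈ 0.277076.
Under the Kimura two-parameter model, d = −½ ln(1 − 2P − Q) − ¼ ln(1 − 2Q).
1 − 2P − Q = 0.43592, giving −½ ln(0.43592) = 0.415148.
1 − 2Q = 0.445848, giving −¼ ln(0.445848) = 0.201944.
d = 0.415148 + 0.201944 = 0.617092.
Under a molecular clock d = 2μt, so t = d/(2μ) = 0.617092 / (2 × 0.016) = 19.28 Myr.

19.28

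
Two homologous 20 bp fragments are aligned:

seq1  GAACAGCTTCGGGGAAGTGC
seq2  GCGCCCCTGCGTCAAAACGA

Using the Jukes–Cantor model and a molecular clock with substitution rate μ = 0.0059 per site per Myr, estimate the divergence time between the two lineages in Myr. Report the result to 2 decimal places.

The sequences differ at 11 of 20 sites, so p = 11/20 = 0.55.
d = −(3/4) ln(1 − 4p/3) = −0.75 ln(1 − 0.733333) = −0.75 ln(0.266667)
  = −0.75 × (-1.321755) = 0.991316 substitutions/site.
Under a molecular clock d = 2μt, so t = d/(2μ) = 0.991316 / (2 × 0.0059) = 84.01 Myr.

84.01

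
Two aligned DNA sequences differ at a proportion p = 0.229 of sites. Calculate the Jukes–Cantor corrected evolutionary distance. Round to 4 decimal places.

0.2732

d = −(3/4) ln(1 − 4p/3) = −0.75 ln(1 − 0.305333) = −0.75 ln(0.694667)
  = −0.75 × (-0.364323) = 0.273242 substitutions/site.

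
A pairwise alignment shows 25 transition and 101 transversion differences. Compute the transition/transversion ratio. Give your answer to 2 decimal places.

0.25

R = 25/101 = 0.247524… ≈ 0.25 (to 2 d.p.).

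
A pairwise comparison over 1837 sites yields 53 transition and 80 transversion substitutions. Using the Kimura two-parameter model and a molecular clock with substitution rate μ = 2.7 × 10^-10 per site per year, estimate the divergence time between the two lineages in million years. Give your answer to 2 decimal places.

P = 53/1837 ≈ 0.028851 and Q = 80/1837 ≈ 0.043549.
Under the Kimura two-parameter model, d = −½ ln(1 − 2P − Q) − ¼ ln(1 − 2Q).
1 − 2P − Q = 0.898749, giving −½ ln(0.898749) = 0.053376.
1 − 2Q = 0.912902, giving −¼ ln(0.912902) = 0.022782.
d = 0.053376 + 0.022782 = 0.076158.
Under a molecular clock d = 2μt, so t = d/(2μ) = 0.076158 / (2 × 2.7 × 10^-10) = 141.03 million years.

141.03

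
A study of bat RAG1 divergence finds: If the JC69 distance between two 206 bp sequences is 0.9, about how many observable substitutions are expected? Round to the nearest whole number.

Invert JC69: p = (3/4)(1 − e^(−4d/3)) = 0.75 × (1 − e^(-1.2)) = 0.75 × (1 − 0.301194) = 0.524105.
Expected differing sites = pL ≈ 0.524105 × 206 = 107.96563 ≈ 108.

108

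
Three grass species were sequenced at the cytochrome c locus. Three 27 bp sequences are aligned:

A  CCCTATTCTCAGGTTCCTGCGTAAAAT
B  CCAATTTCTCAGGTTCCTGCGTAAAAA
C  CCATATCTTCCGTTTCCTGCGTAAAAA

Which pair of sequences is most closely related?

A–B: 4/27 differ, p = 0.148, d = 0.165.
A–C: 6/27 differ, p = 0.222, d = 0.264.
B–C: 6/27 differ, p = 0.222, d = 0.264.
The smallest distance is between A and B.

A and B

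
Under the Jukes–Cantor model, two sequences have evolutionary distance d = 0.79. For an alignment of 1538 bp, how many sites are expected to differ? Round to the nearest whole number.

Invert JC69: p = (3/4)(1 − e^(−4d/3)) = 0.75 × (1 − e^(-1.053333)) = 0.75 × (1 − 0.348773) = 0.488420.
Expected differing sites = pL ≈ 0.488420 × 1538 = 751.18996 ≈ 751.

751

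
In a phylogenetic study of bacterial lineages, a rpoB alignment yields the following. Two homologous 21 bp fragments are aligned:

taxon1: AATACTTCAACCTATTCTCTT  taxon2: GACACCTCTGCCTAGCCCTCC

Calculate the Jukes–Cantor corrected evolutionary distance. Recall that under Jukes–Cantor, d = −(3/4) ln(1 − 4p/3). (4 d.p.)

The sequences differ at 11 of 21 sites, so p = 11/21 ≈ 0.52381.
d = −(3/4) ln(1 − 4p/3) = −0.75 ln(1 − 0.698413) = −0.75 ln(0.301587)
  = −0.75 × (-1.198697) = 0.899023 substitutions/site.

0.8990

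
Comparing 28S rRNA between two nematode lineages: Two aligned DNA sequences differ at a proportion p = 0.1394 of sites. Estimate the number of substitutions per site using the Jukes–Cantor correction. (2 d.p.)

0.15

d = −(3/4) ln(1 − 4p/3) = −0.75 ln(1 − 0.185867) = −0.75 ln(0.814133)
  = −0.75 × (-0.205632) = 0.154224 substitutions/site.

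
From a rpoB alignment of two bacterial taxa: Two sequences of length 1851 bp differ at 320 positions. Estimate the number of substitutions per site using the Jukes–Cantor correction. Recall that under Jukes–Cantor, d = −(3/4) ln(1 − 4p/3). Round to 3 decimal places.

0.197

p = 320/1851 ≈ 0.17288.
d = −(3/4) ln(1 − 4p/3) = −0.75 ln(1 − 0.230507) = −0.75 ln(0.769493)
  = −0.75 × (-0.262023) = 0.196517 substitutions/site.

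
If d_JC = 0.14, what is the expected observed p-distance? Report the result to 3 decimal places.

0.128

p = (3/4)(1 − e^(−4d/3)) = 0.75 × (1 − e^(-0.186667)) = 0.75 × (1 − 0.829720) = 0.127710.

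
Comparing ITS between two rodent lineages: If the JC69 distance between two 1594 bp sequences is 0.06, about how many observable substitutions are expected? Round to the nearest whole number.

Invert JC69: p = (3/4)(1 − e^(−4d/3)) = 0.75 × (1 − e^(-0.08)) = 0.75 × (1 − 0.923116) = 0.057663.
Expected differing sites = pL ≈ 0.057663 × 1594 = 91.914822 ≈ 92.

92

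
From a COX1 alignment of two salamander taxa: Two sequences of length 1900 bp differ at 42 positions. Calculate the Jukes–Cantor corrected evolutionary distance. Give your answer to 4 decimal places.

0.0224

p = 42/1900 ≈ 0.022105.
d = −(3/4) ln(1 − 4p/3) = −0.75 ln(1 − 0.029473) = −0.75 ln(0.970527)
  = −0.75 × (-0.029916) = 0.022437 substitutions/site.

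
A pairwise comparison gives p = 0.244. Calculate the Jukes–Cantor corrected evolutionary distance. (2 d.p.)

0.30

d = −(3/4) ln(1 − 4p/3) = −0.75 ln(1 − 0.325333) = −0.75 ln(0.674667)
  = −0.75 × (-0.393536) = 0.295152 substitutions/site.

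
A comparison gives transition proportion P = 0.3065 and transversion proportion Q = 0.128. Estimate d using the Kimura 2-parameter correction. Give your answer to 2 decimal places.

Under the Kimura two-parameter model, d = −½ ln(1 − 2P − Q) − ¼ ln(1 − 2Q).
1 − 2P − Q = 0.259, giving −½ ln(0.259) = 0.675464.
1 − 2Q = 0.744, giving −¼ ln(0.744) = 0.073929.
d = 0.675464 + 0.073929 = 0.749393.

0.75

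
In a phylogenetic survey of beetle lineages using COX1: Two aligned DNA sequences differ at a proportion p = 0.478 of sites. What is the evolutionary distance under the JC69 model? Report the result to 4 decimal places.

0.7607

d = −(3/4) ln(1 − 4p/3) = −0.75 ln(1 − 0.637333) = −0.75 ln(0.362667)
  = −0.75 × (-1.014270) = 0.760703 substitutions/site.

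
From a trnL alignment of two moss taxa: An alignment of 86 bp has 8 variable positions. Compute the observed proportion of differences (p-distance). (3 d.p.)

p = 8/86 = 0.093023… ≈ 0.093 (to 3 d.p.).

0.093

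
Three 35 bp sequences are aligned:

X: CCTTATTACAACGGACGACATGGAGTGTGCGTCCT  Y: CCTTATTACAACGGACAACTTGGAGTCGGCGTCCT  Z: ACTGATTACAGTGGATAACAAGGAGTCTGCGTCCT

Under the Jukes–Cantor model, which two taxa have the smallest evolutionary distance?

X and Y

X–Y: 4/35 differ, p = 0.114, d = 0.124.
X–Z: 8/35 differ, p = 0.229, d = 0.273.
Y–Z: 8/35 differ, p = 0.229, d = 0.273.
The smallest distance is between X and Y.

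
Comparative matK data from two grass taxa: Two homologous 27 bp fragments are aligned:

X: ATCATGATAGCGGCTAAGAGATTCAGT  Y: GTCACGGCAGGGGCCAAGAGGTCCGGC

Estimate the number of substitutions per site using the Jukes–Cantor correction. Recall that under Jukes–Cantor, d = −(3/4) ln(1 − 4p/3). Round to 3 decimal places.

0.511

The sequences differ at 10 of 27 sites (1, 5, 7, 8, 11, 15, 21, 23, 25, 27), so p = 10/27 ≈ 0.37037.
d = −(3/4) ln(1 − 4p/3) = −0.75 ln(1 − 0.493827) = −0.75 ln(0.506173)
  = −0.75 × (-0.680877) = 0.510658 substitutions/site.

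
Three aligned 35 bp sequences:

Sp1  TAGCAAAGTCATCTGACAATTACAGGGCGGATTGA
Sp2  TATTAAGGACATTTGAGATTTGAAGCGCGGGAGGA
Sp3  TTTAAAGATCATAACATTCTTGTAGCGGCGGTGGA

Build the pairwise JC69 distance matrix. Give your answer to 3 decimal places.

Sp1–Sp2: 13/35 sites differ → p ≈ 0.371429, d = −0.75 ln(1 − 0.495239) = 0.512753 ≈ 0.513.
Sp1–Sp3: 18/35 sites differ → p ≈ 0.514286, d = −0.75 ln(1 − 0.685715) = 0.868091 ≈ 0.868.
Sp2–Sp3: 14/35 sites differ → p = 0.4, d = −0.75 ln(1 − 0.533333) = 0.571605 ≈ 0.572.

d(Sp1,Sp2) = 0.513, d(Sp1,Sp3) = 0.868, d(Sp2,Sp3) = 0.572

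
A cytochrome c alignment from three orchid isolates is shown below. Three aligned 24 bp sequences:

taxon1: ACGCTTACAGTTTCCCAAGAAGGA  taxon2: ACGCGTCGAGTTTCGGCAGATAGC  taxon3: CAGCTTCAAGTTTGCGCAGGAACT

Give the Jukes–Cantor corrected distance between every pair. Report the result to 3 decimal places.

taxon1–taxon2: 9/24 sites differ → p = 0.375, d = −0.75 ln(1 − 0.5) = 0.519860 ≈ 0.520.
taxon1–taxon3: 11/24 sites differ → p ≈ 0.458333, d = −0.75 ln(1 − 0.611111) = 0.708346 ≈ 0.708.
taxon2–taxon3: 10/24 sites differ → p ≈ 0.416667, d = −0.75 ln(1 − 0.555556) = 0.608198 ≈ 0.608.

d(taxon1,taxon2) = 0.520, d(taxon1,taxon3) = 0.708, d(taxon2,taxon3) = 0.608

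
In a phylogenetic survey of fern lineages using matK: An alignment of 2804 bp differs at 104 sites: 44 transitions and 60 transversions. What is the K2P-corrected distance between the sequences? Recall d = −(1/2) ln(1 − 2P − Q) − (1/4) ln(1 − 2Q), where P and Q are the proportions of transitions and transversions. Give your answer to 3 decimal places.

P = 44/2804 ≈ 0.015692 and Q = 60/2804 ≈ 0.021398.
Under the Kimura two-parameter model, d = −½ ln(1 − 2P − Q) − ¼ ln(1 − 2Q).
1 − 2P − Q = 0.947218, giving −½ ln(0.947218) = 0.027113.
1 − 2Q = 0.957204, giving −¼ ln(0.957204) = 0.010935.
d = 0.027113 + 0.010935 = 0.038048.

0.038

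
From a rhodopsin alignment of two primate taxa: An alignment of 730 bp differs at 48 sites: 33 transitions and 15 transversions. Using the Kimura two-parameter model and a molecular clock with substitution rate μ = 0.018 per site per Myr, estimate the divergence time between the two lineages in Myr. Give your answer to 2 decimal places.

P = 33/730 ≈ 0.045205 and Q = 15/730 ≈ 0.020548.
Under the Kimura two-parameter model, d = −½ ln(1 − 2P − Q) − ¼ ln(1 − 2Q).
1 − 2P − Q = 0.889042, giving −½ ln(0.889042) = 0.058805.
1 − 2Q = 0.958904, giving −¼ ln(0.958904) = 0.010491.
d = 0.058805 + 0.010491 = 0.069296.
Under a molecular clock d = 2μt, so t = d/(2μ) = 0.069296 / (2 × 0.018) = 1.92 Myr.

1.92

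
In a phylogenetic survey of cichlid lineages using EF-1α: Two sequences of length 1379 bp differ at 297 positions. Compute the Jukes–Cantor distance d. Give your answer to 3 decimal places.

p = 297/1379 ≈ 0.215373.
d = −(3/4) ln(1 − 4p/3) = −0.75 ln(1 − 0.287164) = −0.75 ln(0.712836)
  = −0.75 × (-0.338504) = 0.253878 substitutions/site.

0.254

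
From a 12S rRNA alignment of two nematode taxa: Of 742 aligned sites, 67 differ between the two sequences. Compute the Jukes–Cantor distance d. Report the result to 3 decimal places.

p = 67/742 ≈ 0.090296.
d = −(3/4) ln(1 − 4p/3) = −0.75 ln(1 − 0.120395) = −0.75 ln(0.879605)
  = −0.75 × (-0.128282) = 0.096212 substitutions/site.

0.096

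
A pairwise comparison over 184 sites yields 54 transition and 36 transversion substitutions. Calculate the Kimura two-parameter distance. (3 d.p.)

0.887

P = 54/184 ≈ 0.293478 and Q = 36/184 ≈ 0.195652.
Under the Kimura two-parameter model, d = −½ ln(1 − 2P − Q) − ¼ ln(1 − 2Q).
1 − 2P − Q = 0.217392, giving −½ ln(0.217392) = 0.763027.
1 − 2Q = 0.608696, giving −¼ ln(0.608696) = 0.124109.
d = 0.763027 + 0.124109 = 0.887136.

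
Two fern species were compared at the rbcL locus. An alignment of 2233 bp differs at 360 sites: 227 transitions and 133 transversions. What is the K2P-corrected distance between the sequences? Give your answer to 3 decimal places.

P = 227/2233 ≈ 0.101657 and Q = 133/2233 ≈ 0.059561.
Under the Kimura two-parameter model, d = −½ ln(1 − 2P − Q) − ¼ ln(1 − 2Q).
1 − 2P − Q = 0.737125, giving −½ ln(0.737125) = 0.152499.
1 − 2Q = 0.880878, giving −¼ ln(0.880878) = 0.031709.
d = 0.152499 + 0.031709 = 0.184208.

0.184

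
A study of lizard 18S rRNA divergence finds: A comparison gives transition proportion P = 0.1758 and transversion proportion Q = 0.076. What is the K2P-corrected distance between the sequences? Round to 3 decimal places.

0.320

Under the Kimura two-parameter model, d = −½ ln(1 − 2P − Q) − ¼ ln(1 − 2Q).
1 − 2P − Q = 0.5724, giving −½ ln(0.5724) = 0.278959.
1 − 2Q = 0.848, giving −¼ ln(0.848) = 0.041219.
d = 0.278959 + 0.041219 = 0.320178.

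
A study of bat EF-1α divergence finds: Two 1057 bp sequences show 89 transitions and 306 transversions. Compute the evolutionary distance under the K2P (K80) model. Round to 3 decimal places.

0.522

P = 89/1057 ≈ 0.084201 and Q = 306/1057 ≈ 0.289499.
Under the Kimura two-parameter model, d = −½ ln(1 − 2P − Q) − ¼ ln(1 − 2Q).
1 − 2P − Q = 0.542099, giving −½ ln(0.542099) = 0.306153.
1 − 2Q = 0.421002, giving −¼ ln(0.421002) = 0.216279.
d = 0.306153 + 0.216279 = 0.522432.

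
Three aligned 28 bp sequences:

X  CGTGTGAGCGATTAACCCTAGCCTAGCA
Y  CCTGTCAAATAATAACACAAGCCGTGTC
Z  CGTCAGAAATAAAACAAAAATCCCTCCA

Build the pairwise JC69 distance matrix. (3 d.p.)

X–Y: 12/28 sites differ → p ≈ 0.428571, d = −0.75 ln(1 − 0.571428) = 0.635472 ≈ 0.635.
X–Z: 16/28 sites differ → p ≈ 0.571429, d = −0.75 ln(1 − 0.761905) = 1.076314 ≈ 1.076.
Y–Z: 13/28 sites differ → p ≈ 0.464286, d = −0.75 ln(1 − 0.619048) = 0.723811 ≈ 0.724.

d(X,Y) = 0.635, d(X,Z) = 1.076, d(Y,Z) = 0.724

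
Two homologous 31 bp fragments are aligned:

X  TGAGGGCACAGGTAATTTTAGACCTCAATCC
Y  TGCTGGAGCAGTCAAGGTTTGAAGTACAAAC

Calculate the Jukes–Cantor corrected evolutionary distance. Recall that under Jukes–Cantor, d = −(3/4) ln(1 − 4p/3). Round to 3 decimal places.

The sequences differ at 15 of 31 sites, so p = 15/31 ≈ 0.483871.
d = −(3/4) ln(1 − 4p/3) = −0.75 ln(1 − 0.645161) = −0.75 ln(0.354839)
  = −0.75 × (-1.036091) = 0.777068 substitutions/site.

0.777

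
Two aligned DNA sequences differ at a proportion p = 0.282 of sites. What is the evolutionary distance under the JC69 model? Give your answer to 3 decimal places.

0.354

d = −(3/4) ln(1 − 4p/3) = −0.75 ln(1 − 0.376) = −0.75 ln(0.624)
  = −0.75 × (-0.471605) = 0.353704 substitutions/site.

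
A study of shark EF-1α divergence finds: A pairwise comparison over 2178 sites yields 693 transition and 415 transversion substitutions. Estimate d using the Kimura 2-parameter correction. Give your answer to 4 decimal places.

P = 693/2178 ≈ 0.318182 and Q = 415/2178 ≈ 0.190542.
Under the Kimura two-parameter model, d = −½ ln(1 − 2P − Q) − ¼ ln(1 − 2Q).
1 − 2P − Q = 0.173094, giving −½ ln(0.173094) = 0.876960.
1 − 2Q = 0.618916, giving −¼ ln(0.618916) = 0.119946.
d = 0.876960 + 0.119946 = 0.996906.

0.9969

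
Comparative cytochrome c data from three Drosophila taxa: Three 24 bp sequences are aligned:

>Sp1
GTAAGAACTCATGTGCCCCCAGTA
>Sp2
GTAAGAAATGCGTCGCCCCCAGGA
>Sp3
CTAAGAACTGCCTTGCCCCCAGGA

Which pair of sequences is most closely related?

Sp1–Sp2: 7/24 differ, p = 0.292, d = 0.369.
Sp1–Sp3: 6/24 differ, p = 0.250, d = 0.304.
Sp2–Sp3: 4/24 differ, p = 0.167, d = 0.188.
The smallest distance is between Sp2 and Sp3.

Sp2 and Sp3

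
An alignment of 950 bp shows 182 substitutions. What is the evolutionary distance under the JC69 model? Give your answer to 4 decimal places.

p = 182/950 ≈ 0.191579.
d = −(3/4) ln(1 − 4p/3) = −0.75 ln(1 − 0.255439) = −0.75 ln(0.744561)
  = −0.75 × (-0.294960) = 0.221220 substitutions/site.

0.2212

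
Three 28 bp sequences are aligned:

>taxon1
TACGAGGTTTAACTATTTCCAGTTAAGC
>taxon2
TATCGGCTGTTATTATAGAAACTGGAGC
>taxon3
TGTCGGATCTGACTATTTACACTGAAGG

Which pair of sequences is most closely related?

taxon1–taxon2: 14/28 differ, p = 0.500, d = 0.824.
taxon1–taxon3: 11/28 differ, p = 0.393, d = 0.556.
taxon2–taxon3: 10/28 differ, p = 0.357, d = 0.485.
The smallest distance is between taxon2 and taxon3.

taxon2 and taxon3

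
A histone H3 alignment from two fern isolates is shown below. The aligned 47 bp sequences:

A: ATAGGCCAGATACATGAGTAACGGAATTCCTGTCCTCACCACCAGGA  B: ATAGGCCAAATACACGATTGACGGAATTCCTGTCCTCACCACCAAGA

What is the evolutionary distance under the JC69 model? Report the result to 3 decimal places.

0.115

The sequences differ at 5 of 47 sites (9, 15, 18, 20, 45), so p = 5/47 ≈ 0.106383.
d = −(3/4) ln(1 − 4p/3) = −0.75 ln(1 − 0.141844) = −0.75 ln(0.858156)
  = −0.75 × (-0.152969) = 0.114727 substitutions/site.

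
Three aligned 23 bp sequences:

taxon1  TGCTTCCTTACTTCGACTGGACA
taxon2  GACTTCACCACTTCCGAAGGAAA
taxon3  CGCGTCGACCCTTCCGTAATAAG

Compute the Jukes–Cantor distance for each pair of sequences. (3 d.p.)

taxon1–taxon2: 10/23 sites differ → p ≈ 0.434783, d = −0.75 ln(1 − 0.579711) = 0.650110 ≈ 0.650.
taxon1–taxon3: 14/23 sites differ → p ≈ 0.608696, d = −0.75 ln(1 − 0.811595) = 1.251871 ≈ 1.252.
taxon2–taxon3: 10/23 sites differ → p ≈ 0.434783, d = −0.75 ln(1 − 0.579711) = 0.650110 ≈ 0.650.

d(taxon1,taxon2) = 0.650, d(taxon1,taxon3) = 1.252, d(taxon2,taxon3) = 0.650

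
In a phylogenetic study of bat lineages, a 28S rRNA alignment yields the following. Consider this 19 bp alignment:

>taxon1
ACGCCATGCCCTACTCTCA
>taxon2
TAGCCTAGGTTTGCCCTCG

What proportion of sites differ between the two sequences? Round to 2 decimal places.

The sequences differ at 10 of 19 positions (sites 1, 2, 6, 7, 9, 10, 11, 13, 15, 19).
p = 10/19 = 0.526315… ≈ 0.53 (to 2 d.p.).

0.53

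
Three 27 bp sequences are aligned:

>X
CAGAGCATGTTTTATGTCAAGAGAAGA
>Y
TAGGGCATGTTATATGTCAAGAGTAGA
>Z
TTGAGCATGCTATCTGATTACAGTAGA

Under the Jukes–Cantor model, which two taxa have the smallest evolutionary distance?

X and Y

X–Y: 4/27 differ, p = 0.148, d = 0.165.
X–Z: 10/27 differ, p = 0.370, d = 0.511.
Y–Z: 8/27 differ, p = 0.296, d = 0.377.
The smallest distance is between X and Y.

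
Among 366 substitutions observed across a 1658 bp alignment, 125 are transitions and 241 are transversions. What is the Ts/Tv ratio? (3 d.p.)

R = 125/241 = 0.518672… ≈ 0.519 (to 3 d.p.).

0.519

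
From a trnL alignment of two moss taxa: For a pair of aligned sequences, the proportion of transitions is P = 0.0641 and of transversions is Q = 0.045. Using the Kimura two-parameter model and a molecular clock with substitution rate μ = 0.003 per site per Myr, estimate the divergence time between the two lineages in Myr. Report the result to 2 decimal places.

Under the Kimura two-parameter model, d = −½ ln(1 − 2P − Q) − ¼ ln(1 − 2Q).
1 − 2P − Q = 0.8268, giving −½ ln(0.8268) = 0.095096.
1 − 2Q = 0.91, giving −¼ ln(0.91) = 0.023578.
d = 0.095096 + 0.023578 = 0.118674.
Under a molecular clock d = 2μt, so t = d/(2μ) = 0.118674 / (2 × 0.003) = 19.78 Myr.

19.78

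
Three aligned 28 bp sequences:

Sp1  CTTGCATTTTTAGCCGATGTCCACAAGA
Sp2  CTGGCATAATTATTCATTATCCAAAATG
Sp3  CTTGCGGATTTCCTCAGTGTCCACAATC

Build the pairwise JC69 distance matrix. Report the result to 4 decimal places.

Sp1–Sp2: 11/28 sites differ → p ≈ 0.392857, d = −0.75 ln(1 − 0.523809) = 0.556452 ≈ 0.5565.
Sp1–Sp3: 10/28 sites differ → p ≈ 0.357143, d = −0.75 ln(1 − 0.476191) = 0.484971 ≈ 0.4850.
Sp2–Sp3: 10/28 sites differ → p ≈ 0.357143, d = −0.75 ln(1 − 0.476191) = 0.484971 ≈ 0.4850.

d(Sp1,Sp2) = 0.5565, d(Sp1,Sp3) = 0.4850, d(Sp2,Sp3) = 0.4850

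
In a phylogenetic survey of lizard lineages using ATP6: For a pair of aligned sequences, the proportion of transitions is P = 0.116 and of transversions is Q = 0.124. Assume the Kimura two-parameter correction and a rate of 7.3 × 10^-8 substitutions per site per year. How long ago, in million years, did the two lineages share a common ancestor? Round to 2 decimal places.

Under the Kimura two-parameter model, d = −½ ln(1 − 2P − Q) − ¼ ln(1 − 2Q).
1 − 2P − Q = 0.644, giving −½ ln(0.644) = 0.220028.
1 − 2Q = 0.752, giving −¼ ln(0.752) = 0.071255.
d = 0.220028 + 0.071255 = 0.291283.
Under a molecular clock d = 2μt, so t = d/(2μ) = 0.291283 / (2 × 7.3 × 10^-8) = 2.00 million years.

2.00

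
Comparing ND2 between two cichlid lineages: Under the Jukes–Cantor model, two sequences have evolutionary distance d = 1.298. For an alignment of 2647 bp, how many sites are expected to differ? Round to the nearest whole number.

Invert JC69: p = (3/4)(1 − e^(−4d/3)) = 0.75 × (1 − e^(-1.730667)) = 0.75 × (1 − 0.177166) = 0.617126.
Expected differing sites = pL ≈ 0.617126 × 2647 = 1633.532522 ≈ 1634.

1634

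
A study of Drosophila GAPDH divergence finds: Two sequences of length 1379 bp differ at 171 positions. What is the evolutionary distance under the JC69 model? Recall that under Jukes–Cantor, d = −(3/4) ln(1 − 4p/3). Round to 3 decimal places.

0.136

p = 171/1379 ≈ 0.124003.
d = −(3/4) ln(1 − 4p/3) = −0.75 ln(1 − 0.165337) = −0.75 ln(0.834663)
  = −0.75 × (-0.180727) = 0.135545 substitutions/site.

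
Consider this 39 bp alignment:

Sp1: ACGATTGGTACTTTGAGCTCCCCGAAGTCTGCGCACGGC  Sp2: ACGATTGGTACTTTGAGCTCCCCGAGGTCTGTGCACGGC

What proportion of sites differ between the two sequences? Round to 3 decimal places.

The sequences differ at 2 of 39 positions (sites 26, 32).
p = 2/39 = 0.051282… ≈ 0.051 (to 3 d.p.).

0.051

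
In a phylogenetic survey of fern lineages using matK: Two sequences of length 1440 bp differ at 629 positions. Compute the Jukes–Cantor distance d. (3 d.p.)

p = 629/1440 ≈ 0.436806.
d = −(3/4) ln(1 − 4p/3) = −0.75 ln(1 − 0.582408) = −0.75 ln(0.417592)
  = −0.75 × (-0.873250) = 0.654938 substitutions/site.

0.655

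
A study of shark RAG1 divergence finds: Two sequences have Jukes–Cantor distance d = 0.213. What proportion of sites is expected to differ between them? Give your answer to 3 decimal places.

0.185

p = (3/4)(1 − e^(−4d/3)) = 0.75 × (1 − e^(-0.284)) = 0.75 × (1 − 0.752767) = 0.185425.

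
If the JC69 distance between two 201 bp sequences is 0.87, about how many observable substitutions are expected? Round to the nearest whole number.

103

Invert JC69: p = (3/4)(1 − e^(−4d/3)) = 0.75 × (1 − e^(-1.16)) = 0.75 × (1 − 0.313486) = 0.514886.
Expected differing sites = pL ≈ 0.514886 × 201 = 103.492086 ≈ 103.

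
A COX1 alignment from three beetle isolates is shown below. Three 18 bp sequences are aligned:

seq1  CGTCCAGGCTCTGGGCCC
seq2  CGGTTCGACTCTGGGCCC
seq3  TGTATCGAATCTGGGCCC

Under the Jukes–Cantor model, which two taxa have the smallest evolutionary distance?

seq1–seq2: 5/18 differ, p = 0.278, d = 0.347.
seq1–seq3: 6/18 differ, p = 0.333, d = 0.441.
seq2–seq3: 4/18 differ, p = 0.222, d = 0.264.
The smallest distance is between seq2 and seq3.

seq2 and seq3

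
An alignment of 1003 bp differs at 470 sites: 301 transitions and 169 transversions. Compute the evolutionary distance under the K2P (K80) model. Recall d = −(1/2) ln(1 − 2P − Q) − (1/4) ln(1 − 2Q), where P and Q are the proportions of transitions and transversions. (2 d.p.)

P = 301/1003 ≈ 0.3001 and Q = 169/1003 ≈ 0.168495.
Under the Kimura two-parameter model, d = −½ ln(1 − 2P − Q) − ¼ ln(1 − 2Q).
1 − 2P − Q = 0.231305, giving −½ ln(0.231305) = 0.732009.
1 − 2Q = 0.66301, giving −¼ ln(0.66301) = 0.102741.
d = 0.732009 + 0.102741 = 0.834750.

0.83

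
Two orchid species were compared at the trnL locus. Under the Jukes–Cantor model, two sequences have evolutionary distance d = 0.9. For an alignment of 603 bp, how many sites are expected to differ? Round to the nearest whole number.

Invert JC69: p = (3/4)(1 − e^(−4d/3)) = 0.75 × (1 − e^(-1.2)) = 0.75 × (1 − 0.301194) = 0.524105.
Expected differing sites = pL ≈ 0.524105 × 603 = 316.035315 ≈ 316.

316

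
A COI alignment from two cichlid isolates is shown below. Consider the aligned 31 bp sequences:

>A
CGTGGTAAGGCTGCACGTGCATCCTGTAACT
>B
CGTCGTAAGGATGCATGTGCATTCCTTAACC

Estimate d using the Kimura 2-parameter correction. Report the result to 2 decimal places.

0.27

Of 31 sites, 4 differences are transitions and 3 are transversions, so P = 4/31 ≈ 0.129032 and Q = 3/31 ≈ 0.096774.
Under the Kimura two-parameter model, d = −½ ln(1 − 2P − Q) − ¼ ln(1 − 2Q).
1 − 2P − Q = 0.645162, giving −½ ln(0.645162) = 0.219127.
1 − 2Q = 0.806452, giving −¼ ln(0.806452) = 0.053778.
d = 0.219127 + 0.053778 = 0.272905.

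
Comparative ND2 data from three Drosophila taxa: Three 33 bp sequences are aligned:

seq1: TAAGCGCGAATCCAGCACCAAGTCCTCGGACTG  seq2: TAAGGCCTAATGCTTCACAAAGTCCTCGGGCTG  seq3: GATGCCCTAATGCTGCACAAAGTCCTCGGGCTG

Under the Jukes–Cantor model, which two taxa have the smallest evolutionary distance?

seq2 and seq3

seq1–seq2: 8/33 differ, p = 0.242, d = 0.293.
seq1–seq3: 8/33 differ, p = 0.242, d = 0.293.
seq2–seq3: 4/33 differ, p = 0.121, d = 0.132.
The smallest distance is between seq2 and seq3.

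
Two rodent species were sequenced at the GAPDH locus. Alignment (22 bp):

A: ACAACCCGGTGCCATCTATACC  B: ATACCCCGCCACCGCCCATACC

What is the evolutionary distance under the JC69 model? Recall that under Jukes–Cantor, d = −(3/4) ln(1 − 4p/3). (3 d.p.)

The sequences differ at 8 of 22 sites (2, 4, 9, 10, 11, 14, 15, 17), so p = 8/22 ≈ 0.363636.
d = −(3/4) ln(1 − 4p/3) = −0.75 ln(1 − 0.484848) = −0.75 ln(0.515152)
  = −0.75 × (-0.663293) = 0.497470 substitutions/site.

0.497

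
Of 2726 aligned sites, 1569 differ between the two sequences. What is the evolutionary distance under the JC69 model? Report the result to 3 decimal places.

1.094

p = 1569/2726 ≈ 0.575569.
d = −(3/4) ln(1 − 4p/3) = −0.75 ln(1 − 0.767425) = −0.75 ln(0.232575)
  = −0.75 × (-1.458543) = 1.093907 substitutions/site.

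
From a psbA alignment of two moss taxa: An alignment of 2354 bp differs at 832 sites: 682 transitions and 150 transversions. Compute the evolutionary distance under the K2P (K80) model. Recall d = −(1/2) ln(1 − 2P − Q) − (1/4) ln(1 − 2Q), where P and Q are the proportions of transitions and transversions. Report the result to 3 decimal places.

P = 682/2354 ≈ 0.28972 and Q = 150/2354 ≈ 0.063721.
Under the Kimura two-parameter model, d = −½ ln(1 − 2P − Q) − ¼ ln(1 − 2Q).
1 − 2P − Q = 0.356839, giving −½ ln(0.356839) = 0.515235.
1 − 2Q = 0.872558, giving −¼ ln(0.872558) = 0.034082.
d = 0.515235 + 0.034082 = 0.549317.

0.549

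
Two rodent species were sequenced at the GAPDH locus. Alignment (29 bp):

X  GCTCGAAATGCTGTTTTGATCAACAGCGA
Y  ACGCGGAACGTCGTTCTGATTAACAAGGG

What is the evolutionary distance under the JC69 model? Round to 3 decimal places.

The sequences differ at 11 of 29 sites, so p = 11/29 ≈ 0.37931.
d = −(3/4) ln(1 − 4p/3) = −0.75 ln(1 − 0.505747) = −0.75 ln(0.494253)
  = −0.75 × (-0.704708) = 0.528531 substitutions/site.

0.529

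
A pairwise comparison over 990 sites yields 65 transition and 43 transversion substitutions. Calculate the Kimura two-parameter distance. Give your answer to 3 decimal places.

P = 65/990 ≈ 0.065657 and Q = 43/990 ≈ 0.043434.
Under the Kimura two-parameter model, d = −½ ln(1 − 2P − Q) − ¼ ln(1 − 2Q).
1 − 2P − Q = 0.825252, giving −½ ln(0.825252) = 0.096033.
1 − 2Q = 0.913132, giving −¼ ln(0.913132) = 0.022719.
d = 0.096033 + 0.022719 = 0.118752.

0.119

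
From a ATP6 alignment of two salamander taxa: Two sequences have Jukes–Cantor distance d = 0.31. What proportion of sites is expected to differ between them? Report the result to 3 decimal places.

0.254

p = (3/4)(1 − e^(−4d/3)) = 0.75 × (1 − e^(-0.413333)) = 0.75 × (1 − 0.661442) = 0.253919.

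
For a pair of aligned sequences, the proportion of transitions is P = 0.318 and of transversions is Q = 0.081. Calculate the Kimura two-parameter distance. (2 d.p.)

0.68

Under the Kimura two-parameter model, d = −½ ln(1 − 2P − Q) − ¼ ln(1 − 2Q).
1 − 2P − Q = 0.283, giving −½ ln(0.283) = 0.631154.
1 − 2Q = 0.838, giving −¼ ln(0.838) = 0.044184.
d = 0.631154 + 0.044184 = 0.675338.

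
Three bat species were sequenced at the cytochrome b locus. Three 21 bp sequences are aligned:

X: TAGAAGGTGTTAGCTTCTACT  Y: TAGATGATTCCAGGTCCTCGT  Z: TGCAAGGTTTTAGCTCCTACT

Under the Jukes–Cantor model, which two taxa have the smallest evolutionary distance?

X–Y: 9/21 differ, p = 0.429, d = 0.635.
X–Z: 4/21 differ, p = 0.190, d = 0.220.
Y–Z: 9/21 differ, p = 0.429, d = 0.635.
The smallest distance is between X and Z.

X and Z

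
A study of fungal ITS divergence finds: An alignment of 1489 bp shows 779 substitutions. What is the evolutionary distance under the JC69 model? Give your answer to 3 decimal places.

0.897

p = 779/1489 ≈ 0.52317.
d = −(3/4) ln(1 − 4p/3) = −0.75 ln(1 − 0.69756) = −0.75 ln(0.30244)
  = −0.75 × (-1.195872) = 0.896904 substitutions/site.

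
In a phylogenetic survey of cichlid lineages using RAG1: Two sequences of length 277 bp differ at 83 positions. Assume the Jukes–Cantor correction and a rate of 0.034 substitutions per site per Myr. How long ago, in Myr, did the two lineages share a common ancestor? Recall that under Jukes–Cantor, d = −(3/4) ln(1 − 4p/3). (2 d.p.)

5.63

p = 83/277 ≈ 0.299639.
d = −(3/4) ln(1 − 4p/3) = −0.75 ln(1 − 0.399519) = −0.75 ln(0.600481)
  = −0.75 × (-0.510024) = 0.382518 substitutions/site.
Under a molecular clock d = 2μt, so t = d/(2μ) = 0.382518 / (2 × 0.034) = 5.63 Myr.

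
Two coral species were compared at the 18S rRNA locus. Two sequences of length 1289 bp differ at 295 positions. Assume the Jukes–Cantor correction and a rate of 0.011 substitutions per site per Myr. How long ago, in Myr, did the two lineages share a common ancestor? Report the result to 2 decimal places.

p = 295/1289 ≈ 0.22886.
d = −(3/4) ln(1 − 4p/3) = −0.75 ln(1 − 0.305147) = −0.75 ln(0.694853)
  = −0.75 × (-0.364055) = 0.273041 substitutions/site.
Under a molecular clock d = 2μt, so t = d/(2μ) = 0.273041 / (2 × 0.011) = 12.41 Myr.

12.41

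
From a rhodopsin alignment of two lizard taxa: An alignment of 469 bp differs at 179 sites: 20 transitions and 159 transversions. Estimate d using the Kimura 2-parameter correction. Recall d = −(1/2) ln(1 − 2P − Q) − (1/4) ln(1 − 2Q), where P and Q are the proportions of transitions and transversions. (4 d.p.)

0.5594

P = 20/469 ≈ 0.042644 and Q = 159/469 ≈ 0.339019.
Under the Kimura two-parameter model, d = −½ ln(1 − 2P − Q) − ¼ ln(1 − 2Q).
1 − 2P − Q = 0.575693, giving −½ ln(0.575693) = 0.276090.
1 − 2Q = 0.321962, giving −¼ ln(0.321962) = 0.283330.
d = 0.276090 + 0.283330 = 0.559420.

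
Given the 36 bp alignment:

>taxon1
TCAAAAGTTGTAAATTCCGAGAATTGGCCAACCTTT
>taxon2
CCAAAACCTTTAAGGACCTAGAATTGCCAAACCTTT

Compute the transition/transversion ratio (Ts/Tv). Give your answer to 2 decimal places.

0.43

Transitions are A↔G and C↔T; transversions are all other mismatches.
Transitions: 3. Transversions: 7.
R = 3/7 = 0.428571… ≈ 0.43 (to 2 d.p.).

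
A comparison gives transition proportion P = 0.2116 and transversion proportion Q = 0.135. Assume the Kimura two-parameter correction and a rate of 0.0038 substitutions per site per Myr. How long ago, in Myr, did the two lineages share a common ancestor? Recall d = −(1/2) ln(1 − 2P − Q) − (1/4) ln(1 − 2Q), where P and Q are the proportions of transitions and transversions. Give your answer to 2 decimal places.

Under the Kimura two-parameter model, d = −½ ln(1 − 2P − Q) − ¼ ln(1 − 2Q).
1 − 2P − Q = 0.4418, giving −½ ln(0.4418) = 0.408449.
1 − 2Q = 0.73, giving −¼ ln(0.73) = 0.078678.
d = 0.408449 + 0.078678 = 0.487127.
Under a molecular clock d = 2μt, so t = d/(2μ) = 0.487127 / (2 × 0.0038) = 64.10 Myr.

64.10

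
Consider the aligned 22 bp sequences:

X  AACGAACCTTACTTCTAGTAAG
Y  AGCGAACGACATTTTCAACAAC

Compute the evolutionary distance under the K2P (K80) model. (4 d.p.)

0.8204

Of 22 sites, 7 differences are transitions and 3 are transversions, so P = 7/22 ≈ 0.318182 and Q = 3/22 ≈ 0.136364.
Under the Kimura two-parameter model, d = −½ ln(1 − 2P − Q) − ¼ ln(1 − 2Q).
1 − 2P − Q = 0.227272, giving −½ ln(0.227272) = 0.740804.
1 − 2Q = 0.727272, giving −¼ ln(0.727272) = 0.079614.
d = 0.740804 + 0.079614 = 0.820418.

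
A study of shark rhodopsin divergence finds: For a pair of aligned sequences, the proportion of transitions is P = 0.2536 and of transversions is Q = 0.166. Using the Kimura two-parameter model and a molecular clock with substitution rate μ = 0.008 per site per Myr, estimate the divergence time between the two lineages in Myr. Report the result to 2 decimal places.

Under the Kimura two-parameter model, d = −½ ln(1 − 2P − Q) − ¼ ln(1 − 2Q).
1 − 2P − Q = 0.3268, giving −½ ln(0.3268) = 0.559203.
1 − 2Q = 0.668, giving −¼ ln(0.668) = 0.100867.
d = 0.559203 + 0.100867 = 0.660070.
Under a molecular clock d = 2μt, so t = d/(2μ) = 0.660070 / (2 × 0.008) = 41.25 Myr.

41.25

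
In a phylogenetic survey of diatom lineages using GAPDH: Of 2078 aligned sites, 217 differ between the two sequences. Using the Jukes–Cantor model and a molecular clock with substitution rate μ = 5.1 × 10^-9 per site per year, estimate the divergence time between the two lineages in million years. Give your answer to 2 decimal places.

p = 217/2078 ≈ 0.104427.
d = −(3/4) ln(1 − 4p/3) = −0.75 ln(1 − 0.139236) = −0.75 ln(0.860764)
  = −0.75 × (-0.149935) = 0.112451 substitutions/site.
Under a molecular clock d = 2μt, so t = d/(2μ) = 0.112451 / (2 × 5.1 × 10^-9) = 11.02 million years.

11.02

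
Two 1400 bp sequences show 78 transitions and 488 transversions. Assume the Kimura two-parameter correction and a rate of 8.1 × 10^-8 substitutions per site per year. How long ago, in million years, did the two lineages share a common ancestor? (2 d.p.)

P = 78/1400 ≈ 0.055714 and Q = 488/1400 ≈ 0.348571.
Under the Kimura two-parameter model, d = −½ ln(1 − 2P − Q) − ¼ ln(1 − 2Q).
1 − 2P − Q = 0.540001, giving −½ ln(0.540001) = 0.308092.
1 − 2Q = 0.302858, giving −¼ ln(0.302858) = 0.298623.
d = 0.308092 + 0.298623 = 0.606715.
Under a molecular clock d = 2μt, so t = d/(2μ) = 0.606715 / (2 × 8.1 × 10^-8) = 3.75 million years.

3.75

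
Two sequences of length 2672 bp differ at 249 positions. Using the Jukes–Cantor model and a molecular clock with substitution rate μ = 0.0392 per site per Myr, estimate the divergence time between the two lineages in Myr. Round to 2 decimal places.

1.27

p = 249/2672 ≈ 0.093189.
d = −(3/4) ln(1 − 4p/3) = −0.75 ln(1 − 0.124252) = −0.75 ln(0.875748)
  = −0.75 × (-0.132677) = 0.099508 substitutions/site.
Under a molecular clock d = 2μt, so t = d/(2μ) = 0.099508 / (2 × 0.0392) = 1.27 Myr.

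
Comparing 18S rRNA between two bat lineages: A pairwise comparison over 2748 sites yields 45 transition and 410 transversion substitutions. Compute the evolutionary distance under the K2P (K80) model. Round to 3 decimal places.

0.189

P = 45/2748 ≈ 0.016376 and Q = 410/2748 ≈ 0.149199.
Under the Kimura two-parameter model, d = −½ ln(1 − 2P − Q) − ¼ ln(1 − 2Q).
1 − 2P − Q = 0.818049, giving −½ ln(0.818049) = 0.100417.
1 − 2Q = 0.701602, giving −¼ ln(0.701602) = 0.088597.
d = 0.100417 + 0.088597 = 0.189014.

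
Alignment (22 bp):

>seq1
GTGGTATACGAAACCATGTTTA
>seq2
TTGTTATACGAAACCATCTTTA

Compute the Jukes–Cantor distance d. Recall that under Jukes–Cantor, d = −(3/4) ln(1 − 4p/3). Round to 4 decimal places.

The sequences differ at 3 of 22 sites (1, 4, 18), so p = 3/22 ≈ 0.136364.
d = −(3/4) ln(1 − 4p/3) = −0.75 ln(1 − 0.181819) = −0.75 ln(0.818181)
  = −0.75 × (-0.200672) = 0.150504 substitutions/site.

0.1505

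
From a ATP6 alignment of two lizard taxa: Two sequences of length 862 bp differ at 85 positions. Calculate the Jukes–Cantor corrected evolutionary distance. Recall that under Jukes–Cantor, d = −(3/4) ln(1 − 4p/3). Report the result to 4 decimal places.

0.1057

p = 85/862 ≈ 0.098608.
d = −(3/4) ln(1 − 4p/3) = −0.75 ln(1 − 0.131477) = −0.75 ln(0.868523)
  = −0.75 × (-0.140961) = 0.105721 substitutions/site.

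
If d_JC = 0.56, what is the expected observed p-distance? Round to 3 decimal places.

0.395

p = (3/4)(1 − e^(−4d/3)) = 0.75 × (1 − e^(-0.746667)) = 0.75 × (1 − 0.473944) = 0.394542.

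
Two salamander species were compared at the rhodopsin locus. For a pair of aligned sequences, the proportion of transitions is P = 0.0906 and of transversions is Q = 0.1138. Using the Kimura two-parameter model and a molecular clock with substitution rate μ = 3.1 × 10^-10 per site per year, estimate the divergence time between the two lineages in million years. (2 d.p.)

Under the Kimura two-parameter model, d = −½ ln(1 − 2P − Q) − ¼ ln(1 − 2Q).
1 − 2P − Q = 0.705, giving −½ ln(0.705) = 0.174779.
1 − 2Q = 0.7724, giving −¼ ln(0.7724) = 0.064563.
d = 0.174779 + 0.064563 = 0.239342.
Under a molecular clock d = 2μt, so t = d/(2μ) = 0.239342 / (2 × 3.1 × 10^-10) = 386.04 million years.

386.04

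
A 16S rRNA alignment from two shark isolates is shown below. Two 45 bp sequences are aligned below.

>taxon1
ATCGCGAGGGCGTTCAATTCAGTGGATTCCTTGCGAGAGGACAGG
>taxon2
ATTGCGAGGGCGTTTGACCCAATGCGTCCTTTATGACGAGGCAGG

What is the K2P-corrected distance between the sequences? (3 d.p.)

0.573

Of 45 sites, 14 differences are transitions and 2 are transversions, so P = 14/45 ≈ 0.311111 and Q = 2/45 ≈ 0.044444.
Under the Kimura two-parameter model, d = −½ ln(1 − 2P − Q) − ¼ ln(1 − 2Q).
1 − 2P − Q = 0.333334, giving −½ ln(0.333334) = 0.549305.
1 − 2Q = 0.911112, giving −¼ ln(0.911112) = 0.023272.
d = 0.549305 + 0.023272 = 0.572577.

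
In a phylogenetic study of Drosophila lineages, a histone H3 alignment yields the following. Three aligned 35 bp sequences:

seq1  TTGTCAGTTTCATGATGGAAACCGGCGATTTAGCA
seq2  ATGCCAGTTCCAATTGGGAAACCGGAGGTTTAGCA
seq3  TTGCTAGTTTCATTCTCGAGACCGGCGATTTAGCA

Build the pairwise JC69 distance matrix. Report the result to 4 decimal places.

seq1–seq2: 9/35 sites differ → p ≈ 0.257143, d = −0.75 ln(1 − 0.342857) = 0.314890 ≈ 0.3149.
seq1–seq3: 6/35 sites differ → p ≈ 0.171429, d = −0.75 ln(1 − 0.228572) = 0.194634 ≈ 0.1946.
seq2–seq3: 10/35 sites differ → p ≈ 0.285714, d = −0.75 ln(1 − 0.380952) = 0.359679 ≈ 0.3597.

d(seq1,seq2) = 0.3149, d(seq1,seq3) = 0.1946, d(seq2,seq3) = 0.3597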